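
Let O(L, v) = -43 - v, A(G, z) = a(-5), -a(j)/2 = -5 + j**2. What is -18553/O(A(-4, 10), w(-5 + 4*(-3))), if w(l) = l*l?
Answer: 18553/332 ≈ 55.883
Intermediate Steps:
a(j) = 10 - 2*j**2 (a(j) = -2*(-5 + j**2) = 10 - 2*j**2)
w(l) = l**2
A(G, z) = -40 (A(G, z) = 10 - 2*(-5)**2 = 10 - 2*25 = 10 - 50 = -40)
-18553/O(A(-4, 10), w(-5 + 4*(-3))) = -18553/(-43 - (-5 + 4*(-3))**2) = -18553/(-43 - (-5 - 12)**2) = -18553/(-43 - 1*(-17)**2) = -18553/(-43 - 1*289) = -18553/(-43 - 289) = -18553/(-332) = -18553*(-1/332) = 18553/332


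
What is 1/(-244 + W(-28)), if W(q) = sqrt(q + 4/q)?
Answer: -1708/416949 - I*sqrt(1379)/416949 ≈ -0.0040964 - 8.9063e-5*I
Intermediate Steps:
1/(-244 + W(-28)) = 1/(-244 + sqrt(-28 + 4/(-28))) = 1/(-244 + sqrt(-28 + 4*(-1/28))) = 1/(-244 + sqrt(-28 - 1/7)) = 1/(-244 + sqrt(-197/7)) = 1/(-244 + I*sqrt(1379)/7)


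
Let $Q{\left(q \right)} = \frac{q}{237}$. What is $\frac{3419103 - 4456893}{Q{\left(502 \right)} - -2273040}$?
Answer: $- \frac{122978115}{269355491} \approx -0.45656$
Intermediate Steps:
$Q{\left(q \right)} = \frac{q}{237}$ ($Q{\left(q \right)} = q \frac{1}{237} = \frac{q}{237}$)
$\frac{3419103 - 4456893}{Q{\left(502 \right)} - -2273040} = \frac{3419103 - 4456893}{\frac{1}{237} \cdot 502 - -2273040} = - \frac{1037790}{\frac{502}{237} + 2273040} = - \frac{1037790}{\frac{538710982}{237}} = \left(-1037790\right) \frac{237}{538710982} = - \frac{122978115}{269355491}$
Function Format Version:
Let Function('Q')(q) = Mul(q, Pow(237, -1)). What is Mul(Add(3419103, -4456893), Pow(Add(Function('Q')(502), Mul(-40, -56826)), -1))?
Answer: Rational(-122978115, 269355491) ≈ -0.45656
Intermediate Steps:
Function('Q')(q) = Mul(Rational(1, 237), q) (Function('Q')(q) = Mul(q, Rational(1, 237)) = Mul(Rational(1, 237), q))
Mul(Add(3419103, -4456893), Pow(Add(Function('Q')(502), Mul(-40, -56826)), -1)) = Mul(Add(3419103, -4456893), Pow(Add(Mul(Rational(1, 237), 502), Mul(-40, -56826)), -1)) = Mul(-1037790, Pow(Add(Rational(502, 237), 2273040), -1)) = Mul(-1037790, Pow(Rational(538710982, 237), -1)) = Mul(-1037790, Rational(237, 538710982)) = Rational(-122978115, 269355491)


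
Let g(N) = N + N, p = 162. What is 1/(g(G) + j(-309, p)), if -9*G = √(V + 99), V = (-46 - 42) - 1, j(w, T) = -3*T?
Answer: -19683/9565918 + 9*√10/9565918 ≈ -0.0020546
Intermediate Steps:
V = -89 (V = -88 - 1 = -89)
G = -√10/9 (G = -√(-89 + 99)/9 = -√10/9 ≈ -0.35136)
g(N) = 2*N
1/(g(G) + j(-309, p)) = 1/(2*(-√10/9) - 3*162) = 1/(-2*√10/9 - 486) = 1/(-486 - 2*√10/9)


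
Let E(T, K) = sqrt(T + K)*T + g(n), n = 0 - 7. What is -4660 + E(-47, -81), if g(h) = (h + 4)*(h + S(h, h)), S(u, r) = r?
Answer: -4618 - 376*I*sqrt(2) ≈ -4618.0 - 531.74*I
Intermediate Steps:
n = -7
g(h) = 2*h*(4 + h) (g(h) = (h + 4)*(h + h) = (4 + h)*(2*h) = 2*h*(4 + h))
E(T, K) = 42 + T*sqrt(K + T) (E(T, K) = sqrt(T + K)*T + 2*(-7)*(4 - 7) = sqrt(K + T)*T + 2*(-7)*(-3) = T*sqrt(K + T) + 42 = 42 + T*sqrt(K + T))
-4660 + E(-47, -81) = -4660 + (42 - 47*sqrt(-81 - 47)) = -4660 + (42 - 376*I*sqrt(2)) = -4618 - 376*I*sqrt(2)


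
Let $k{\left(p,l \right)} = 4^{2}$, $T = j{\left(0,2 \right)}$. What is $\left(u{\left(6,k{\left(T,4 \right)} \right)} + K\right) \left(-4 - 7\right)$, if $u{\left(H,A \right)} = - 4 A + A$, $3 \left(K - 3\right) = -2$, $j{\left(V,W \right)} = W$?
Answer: $\frac{1507}{3} \approx 502.33$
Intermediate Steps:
$T = 2$
$K = \frac{7}{3}$ ($K = 3 + \frac{1}{3} \left(-2\right) = 3 - \frac{2}{3} = \frac{7}{3} \approx 2.3333$)
$k{\left(p,l \right)} = 16$
$u{\left(H,A \right)} = - 3 A$
$\left(u{\left(6,k{\left(T,4 \right)} \right)} + K\right) \left(-4 - 7\right) = \left(\left(-3\right) 16 + \frac{7}{3}\right) \left(-4 - 7\right) = \left(-48 + \frac{7}{3}\right) \left(-11\right) = \left(- \frac{137}{3}\right) \left(-11\right) = \frac{1507}{3}$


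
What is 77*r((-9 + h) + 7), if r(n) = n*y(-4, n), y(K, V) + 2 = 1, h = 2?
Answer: 0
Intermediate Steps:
y(K, V) = -1 (y(K, V) = -2 + 1 = -1)
r(n) = -n (r(n) = n*(-1) = -n)
77*r((-9 + h) + 7) = 77*(-((-9 + 2) + 7)) = 77*(-(-7 + 7)) = 77*(-1*0) = 77*0 = 0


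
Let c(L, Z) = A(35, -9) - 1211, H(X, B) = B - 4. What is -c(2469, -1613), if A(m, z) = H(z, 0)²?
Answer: 1195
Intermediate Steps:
H(X, B) = -4 + B
A(m, z) = 16 (A(m, z) = (-4 + 0)² = (-4)² = 16)
c(L, Z) = -1195 (c(L, Z) = 16 - 1211 = -1195)
-c(2469, -1613) = -1*(-1195) = 1195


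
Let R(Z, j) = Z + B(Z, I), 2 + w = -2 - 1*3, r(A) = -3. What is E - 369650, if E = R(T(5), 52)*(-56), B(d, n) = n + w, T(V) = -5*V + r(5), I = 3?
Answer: -367858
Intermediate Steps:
w = -7 (w = -2 + (-2 - 1*3) = -2 + (-2 - 3) = -2 - 5 = -7)
T(V) = -3 - 5*V (T(V) = -5*V - 3 = -3 - 5*V)
B(d, n) = -7 + n (B(d, n) = n - 7 = -7 + n)
R(Z, j) = -4 + Z (R(Z, j) = Z + (-7 + 3) = Z - 4 = -4 + Z)
E = 1792 (E = (-4 + (-3 - 5*5))*(-56) = (-4 + (-3 - 25))*(-56) = (-4 - 28)*(-56) = -32*(-56) = 1792)
E - 369650 = 1792 - 369650 = -367858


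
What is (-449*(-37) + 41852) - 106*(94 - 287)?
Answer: 78923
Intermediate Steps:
(-449*(-37) + 41852) - 106*(94 - 287) = (16613 + 41852) - 106*(-193) = 58465 + 20458 = 78923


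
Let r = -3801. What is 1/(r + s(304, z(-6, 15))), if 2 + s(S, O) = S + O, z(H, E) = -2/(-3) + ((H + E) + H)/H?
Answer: -6/20993 ≈ -0.00028581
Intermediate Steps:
z(H, E) = ⅔ + (E + 2*H)/H (z(H, E) = -2*(-⅓) + ((E + H) + H)/H = ⅔ + (E + 2*H)/H)
s(S, O) = -2 + O + S (s(S, O) = -2 + (S + O) = -2 + (O + S) = -2 + O + S)
1/(r + s(304, z(-6, 15))) = 1/(-3801 + (-2 + (8/3 + 15/(-6)) + 304)) = 1/(-3801 + (-2 + (8/3 + 15*(-⅙)) + 304)) = 1/(-3801 + (-2 + (8/3 - 5/2) + 304)) = 1/(-3801 + (-2 + ⅙ + 304)) = 1/(-3801 + 1813/6) = 1/(-20993/6) = -6/20993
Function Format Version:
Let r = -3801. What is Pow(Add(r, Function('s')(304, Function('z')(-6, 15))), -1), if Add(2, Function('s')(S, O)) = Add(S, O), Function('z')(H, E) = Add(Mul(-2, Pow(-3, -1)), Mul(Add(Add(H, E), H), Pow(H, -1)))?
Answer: Rational(-6, 20993) ≈ -0.00028581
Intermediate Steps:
Function('z')(H, E) = Add(Rational(2, 3), Mul(Pow(H, -1), Add(E, Mul(2, H)))) (Function('z')(H, E) = Add(Mul(-2, Rational(-1, 3)), Mul(Add(Add(E, H), H), Pow(H, -1))) = Add(Rational(2, 3), Mul(Add(E, Mul(2, H)), Pow(H, -1))) = Add(Rational(2, 3), Mul(Pow(H, -1), Add(E, Mul(2, H)))))
Function('s')(S, O) = Add(-2, O, S) (Function('s')(S, O) = Add(-2, Add(S, O)) = Add(-2, Add(O, S)) = Add(-2, O, S))
Pow(Add(r, Function('s')(304, Function('z')(-6, 15))), -1) = Pow(Add(-3801, Add(-2, Add(Rational(8, 3), Mul(15, Pow(-6, -1))), 304)), -1) = Pow(Add(-3801, Add(-2, Add(Rational(8, 3), Mul(15, Rational(-1, 6))), 304)), -1) = Pow(Add(-3801, Add(-2, Add(Rational(8, 3), Rational(-5, 2)), 304)), -1) = Pow(Add(-3801, Add(-2, Rational(1, 6), 304)), -1) = Pow(Add(-3801, Rational(1813, 6)), -1) = Pow(Rational(-20993, 6), -1) = Rational(-6, 20993)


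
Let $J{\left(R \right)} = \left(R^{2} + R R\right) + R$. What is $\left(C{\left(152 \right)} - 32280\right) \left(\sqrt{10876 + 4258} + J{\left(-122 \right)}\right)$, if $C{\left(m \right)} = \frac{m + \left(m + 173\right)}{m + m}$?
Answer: $- \frac{145452807189}{152} - \frac{9812643 \sqrt{15134}}{304} \approx -9.609 \cdot 10^{8}$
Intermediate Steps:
$C{\left(m \right)} = \frac{173 + 2 m}{2 m}$ ($C{\left(m \right)} = \frac{m + \left(173 + m\right)}{2 m} = \left(173 + 2 m\right) \frac{1}{2 m} = \frac{173 + 2 m}{2 m}$)
$J{\left(R \right)} = R + 2 R^{2}$ ($J{\left(R \right)} = \left(R^{2} + R^{2}\right) + R = 2 R^{2} + R = R + 2 R^{2}$)
$\left(C{\left(152 \right)} - 32280\right) \left(\sqrt{10876 + 4258} + J{\left(-122 \right)}\right) = \left(\frac{\frac{173}{2} + 152}{152} - 32280\right) \left(\sqrt{10876 + 4258} - 122 \left(1 + 2 \left(-122\right)\right)\right) = \left(\frac{1}{152} \cdot \frac{477}{2} - 32280\right) \left(\sqrt{15134} - 122 \left(1 - 244\right)\right) = \left(\frac{477}{304} - 32280\right) \left(\sqrt{15134} - -29646\right) = - \frac{9812643 \left(\sqrt{15134} + 29646\right)}{304} = - \frac{9812643 \left(29646 + \sqrt{15134}\right)}{304} = - \frac{145452807189}{152} - \frac{9812643 \sqrt{15134}}{304}$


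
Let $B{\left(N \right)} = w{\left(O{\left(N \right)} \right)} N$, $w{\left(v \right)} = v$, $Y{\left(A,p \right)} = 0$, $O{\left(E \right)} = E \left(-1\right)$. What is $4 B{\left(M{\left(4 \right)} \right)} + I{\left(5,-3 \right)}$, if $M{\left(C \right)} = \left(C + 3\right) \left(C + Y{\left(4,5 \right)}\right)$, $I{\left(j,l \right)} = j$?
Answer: $-3131$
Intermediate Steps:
$O{\left(E \right)} = - E$
$M{\left(C \right)} = C \left(3 + C\right)$ ($M{\left(C \right)} = \left(C + 3\right) \left(C + 0\right) = \left(3 + C\right) C = C \left(3 + C\right)$)
$B{\left(N \right)} = - N^{2}$ ($B{\left(N \right)} = - N N = - N^{2}$)
$4 B{\left(M{\left(4 \right)} \right)} + I{\left(5,-3 \right)} = 4 \left(- \left(4 \left(3 + 4\right)\right)^{2}\right) + 5 = 4 \left(- \left(4 \cdot 7\right)^{2}\right) + 5 = 4 \left(- 28^{2}\right) + 5 = 4 \left(\left(-1\right) 784\right) + 5 = 4 \left(-784\right) + 5 = -3136 + 5 = -3131$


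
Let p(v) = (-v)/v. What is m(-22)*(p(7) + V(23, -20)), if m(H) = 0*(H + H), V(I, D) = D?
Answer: 0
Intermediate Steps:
m(H) = 0 (m(H) = 0*(2*H) = 0)
p(v) = -1
m(-22)*(p(7) + V(23, -20)) = 0*(-1 - 20) = 0*(-21) = 0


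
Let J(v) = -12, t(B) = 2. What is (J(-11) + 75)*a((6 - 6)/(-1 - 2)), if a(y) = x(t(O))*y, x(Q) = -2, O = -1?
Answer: 0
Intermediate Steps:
a(y) = -2*y
(J(-11) + 75)*a((6 - 6)/(-1 - 2)) = (-12 + 75)*(-2*(6 - 6)/(-1 - 2)) = 63*(-0/(-3)) = 63*(-0*(-1)/3) = 63*(-2*0) = 63*0 = 0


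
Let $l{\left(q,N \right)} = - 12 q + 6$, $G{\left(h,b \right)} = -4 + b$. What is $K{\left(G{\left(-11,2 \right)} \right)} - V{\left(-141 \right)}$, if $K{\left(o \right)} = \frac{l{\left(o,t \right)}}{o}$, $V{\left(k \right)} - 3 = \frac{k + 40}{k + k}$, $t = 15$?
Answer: $- \frac{5177}{282} \approx -18.358$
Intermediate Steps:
$l{\left(q,N \right)} = 6 - 12 q$
$V{\left(k \right)} = 3 + \frac{40 + k}{2 k}$ ($V{\left(k \right)} = 3 + \frac{k + 40}{k + k} = 3 + \frac{40 + k}{2 k}$)
$K{\left(o \right)} = \frac{6 - 12 o}{o}$
$K{\left(G{\left(-11,2 \right)} \right)} - V{\left(-141 \right)} = \left(-12 + \frac{6}{-4 + 2}\right) - \left(\frac{7}{2} + \frac{20}{-141}\right) = \left(-12 + \frac{6}{-2}\right) - \left(\frac{7}{2} + 20 \left(- \frac{1}{141}\right)\right) = \left(-12 + 6 \left(- \frac{1}{2}\right)\right) - \left(\frac{7}{2} - \frac{20}{141}\right) = \left(-12 - 3\right) - \frac{947}{282} = -15 - \frac{947}{282} = - \frac{5177}{282}$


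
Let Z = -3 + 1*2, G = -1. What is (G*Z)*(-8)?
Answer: -8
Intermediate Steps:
Z = -1 (Z = -3 + 2 = -1)
(G*Z)*(-8) = -1*(-1)*(-8) = 1*(-8) = -8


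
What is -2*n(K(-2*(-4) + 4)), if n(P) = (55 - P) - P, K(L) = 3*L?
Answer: 34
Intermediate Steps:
n(P) = 55 - 2*P
-2*n(K(-2*(-4) + 4)) = -2*(55 - 6*(-2*(-4) + 4)) = -2*(55 - 6*(8 + 4)) = -2*(55 - 6*12) = -2*(55 - 2*36) = -2*(55 - 72) = -2*(-17) = 34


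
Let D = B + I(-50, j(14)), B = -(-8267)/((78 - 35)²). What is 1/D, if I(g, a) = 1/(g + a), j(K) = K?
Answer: 66564/295763 ≈ 0.22506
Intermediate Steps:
I(g, a) = 1/(a + g)
B = 8267/1849 (B = -(-8267)/(43²) = -(-8267)/1849 = -1*(-8267/1849) = 8267/1849 ≈ 4.4711)
D = 295763/66564 (D = 8267/1849 + 1/(14 - 50) = 8267/1849 + 1/(-36) = 8267/1849 - 1/36 = 295763/66564 ≈ 4.4433)
1/D = 1/(295763/66564) = 66564/295763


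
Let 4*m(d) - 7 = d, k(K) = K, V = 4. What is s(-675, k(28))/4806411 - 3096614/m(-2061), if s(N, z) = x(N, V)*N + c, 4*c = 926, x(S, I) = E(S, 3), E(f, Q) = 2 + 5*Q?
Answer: 59534375275267/9872368194 ≈ 6030.4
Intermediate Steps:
m(d) = 7/4 + d/4
x(S, I) = 17 (x(S, I) = 2 + 5*3 = 2 + 15 = 17)
c = 463/2 (c = (1/4)*926 = 463/2 ≈ 231.50)
s(N, z) = 463/2 + 17*N (s(N, z) = 17*N + 463/2 = 463/2 + 17*N)
s(-675, k(28))/4806411 - 3096614/m(-2061) = (463/2 + 17*(-675))/4806411 - 3096614/(7/4 + (1/4)*(-2061)) = (463/2 - 11475)*(1/4806411) - 3096614/(7/4 - 2061/4) = -22487/2*1/4806411 - 3096614/(-1027/2) = -22487/9612822 - 3096614*(-2/1027) = -22487/9612822 + 6193228/1027 = 59534375275267/9872368194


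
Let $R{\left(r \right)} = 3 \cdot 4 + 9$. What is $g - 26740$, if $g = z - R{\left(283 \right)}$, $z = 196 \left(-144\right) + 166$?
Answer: $-54819$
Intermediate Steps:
$z = -28058$ ($z = -28224 + 166 = -28058$)
$R{\left(r \right)} = 21$ ($R{\left(r \right)} = 12 + 9 = 21$)
$g = -28079$ ($g = -28058 - 21 = -28079$)
$g - 26740 = -28079 - 26740 = -54819$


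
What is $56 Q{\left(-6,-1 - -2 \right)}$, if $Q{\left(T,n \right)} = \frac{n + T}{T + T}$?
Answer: $\frac{70}{3} \approx 23.333$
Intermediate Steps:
$Q{\left(T,n \right)} = \frac{T + n}{2 T}$
$56 Q{\left(-6,-1 - -2 \right)} = 56 \frac{-6 - -1}{2 \left(-6\right)} = 56 \cdot \frac{1}{2} \left(- \frac{1}{6}\right) \left(-6 + \left(-1 + 2\right)\right) = 56 \cdot \frac{1}{2} \left(- \frac{1}{6}\right) \left(-6 + 1\right) = 56 \cdot \frac{1}{2} \left(- \frac{1}{6}\right) \left(-5\right) = 56 \cdot \frac{5}{12} = \frac{70}{3}$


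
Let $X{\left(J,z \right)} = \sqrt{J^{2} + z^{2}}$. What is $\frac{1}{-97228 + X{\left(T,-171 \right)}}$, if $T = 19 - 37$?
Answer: $- \frac{97228}{9453254419} - \frac{9 \sqrt{365}}{9453254419} \approx -1.0303 \cdot 10^{-5}$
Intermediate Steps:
$T = -18$ ($T = 19 - 37 = -18$)
$\frac{1}{-97228 + X{\left(T,-171 \right)}} = \frac{1}{-97228 + \sqrt{\left(-18\right)^{2} + \left(-171\right)^{2}}} = \frac{1}{-97228 + \sqrt{324 + 29241}} = \frac{1}{-97228 + \sqrt{29565}} = \frac{1}{-97228 + 9 \sqrt{365}}$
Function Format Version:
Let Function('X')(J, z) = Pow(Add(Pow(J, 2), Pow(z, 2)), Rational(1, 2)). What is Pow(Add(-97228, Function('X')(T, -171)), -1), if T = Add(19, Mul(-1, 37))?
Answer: Add(Rational(-97228, 9453254419), Mul(Rational(-9, 9453254419), Pow(365, Rational(1, 2)))) ≈ -1.0303e-5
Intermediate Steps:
T = -18 (T = Add(19, -37) = -18)
Pow(Add(-97228, Function('X')(T, -171)), -1) = Pow(Add(-97228, Pow(Add(Pow(-18, 2), Pow(-171, 2)), Rational(1, 2))), -1) = Pow(Add(-97228, Pow(Add(324, 29241), Rational(1, 2))), -1) = Pow(Add(-97228, Pow(29565, Rational(1, 2))), -1) = Pow(Add(-97228, Mul(9, Pow(365, Rational(1, 2)))), -1)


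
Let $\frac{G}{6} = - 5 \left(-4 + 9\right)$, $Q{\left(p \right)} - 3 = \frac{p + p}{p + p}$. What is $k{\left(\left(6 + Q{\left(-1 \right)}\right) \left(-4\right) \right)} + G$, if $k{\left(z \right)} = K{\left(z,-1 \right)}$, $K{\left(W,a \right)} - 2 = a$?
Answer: $-149$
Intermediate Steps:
$Q{\left(p \right)} = 4$ ($Q{\left(p \right)} = 3 + \frac{p + p}{p + p} = 3 + \frac{2 p}{2 p} = 3 + 2 p \frac{1}{2 p} = 3 + 1 = 4$)
$K{\left(W,a \right)} = 2 + a$
$G = -150$ ($G = 6 \left(- 5 \left(-4 + 9\right)\right) = 6 \left(\left(-5\right) 5\right) = 6 \left(-25\right) = -150$)
$k{\left(z \right)} = 1$ ($k{\left(z \right)} = 2 - 1 = 1$)
$k{\left(\left(6 + Q{\left(-1 \right)}\right) \left(-4\right) \right)} + G = 1 - 150 = -149$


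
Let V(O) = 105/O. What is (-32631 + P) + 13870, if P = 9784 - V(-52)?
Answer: -466699/52 ≈ -8975.0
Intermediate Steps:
P = 508873/52 (P = 9784 - 105/(-52) = 9784 - 105*(-1)/52 = 9784 - 1*(-105/52) = 9784 + 105/52 = 508873/52 ≈ 9786.0)
(-32631 + P) + 13870 = (-32631 + 508873/52) + 13870 = -1187939/52 + 13870 = -466699/52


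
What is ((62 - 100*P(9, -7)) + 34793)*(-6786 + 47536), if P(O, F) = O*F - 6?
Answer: 1701516250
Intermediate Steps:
P(O, F) = -6 + F*O (P(O, F) = F*O - 6 = -6 + F*O)
((62 - 100*P(9, -7)) + 34793)*(-6786 + 47536) = ((62 - 100*(-6 - 7*9)) + 34793)*(-6786 + 47536) = ((62 - 100*(-6 - 63)) + 34793)*40750 = ((62 - 100*(-69)) + 34793)*40750 = ((62 + 6900) + 34793)*40750 = (6962 + 34793)*40750 = 41755*40750 = 1701516250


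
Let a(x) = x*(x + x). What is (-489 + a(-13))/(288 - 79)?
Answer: -151/209 ≈ -0.72249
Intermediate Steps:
a(x) = 2*x**2 (a(x) = x*(2*x) = 2*x**2)
(-489 + a(-13))/(288 - 79) = (-489 + 2*(-13)**2)/(288 - 79) = (-489 + 2*169)/209 = (-489 + 338)*(1/209) = -151*1/209 = -151/209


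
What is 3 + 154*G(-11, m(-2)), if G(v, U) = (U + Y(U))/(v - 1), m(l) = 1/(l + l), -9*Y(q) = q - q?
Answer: 149/24 ≈ 6.2083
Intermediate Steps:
Y(q) = 0 (Y(q) = -(q - q)/9 = -⅑*0 = 0)
m(l) = 1/(2*l)
G(v, U) = U/(-1 + v) (G(v, U) = (U + 0)/(v - 1) = U/(-1 + v))
3 + 154*G(-11, m(-2)) = 3 + 154*(((½)/(-2))/(-1 - 11)) = 3 + 154*(((½)*(-½))/(-12)) = 3 + 154*(-¼*(-1/12)) = 3 + 154*(1/48) = 3 + 77/24 = 149/24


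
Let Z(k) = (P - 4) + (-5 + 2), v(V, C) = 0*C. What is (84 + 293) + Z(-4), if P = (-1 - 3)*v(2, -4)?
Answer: 370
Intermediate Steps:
v(V, C) = 0
P = 0 (P = (-1 - 3)*0 = -4*0 = 0)
Z(k) = -7 (Z(k) = (0 - 4) + (-5 + 2) = -4 - 3 = -7)
(84 + 293) + Z(-4) = (84 + 293) - 7 = 377 - 7 = 370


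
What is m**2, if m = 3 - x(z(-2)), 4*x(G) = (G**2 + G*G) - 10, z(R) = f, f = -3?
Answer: 1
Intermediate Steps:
z(R) = -3
x(G) = -5/2 + G**2/2 (x(G) = ((G**2 + G*G) - 10)/4 = ((G**2 + G**2) - 10)/4 = (2*G**2 - 10)/4 = (-10 + 2*G**2)/4 = -5/2 + G**2/2)
m = 1 (m = 3 - (-5/2 + (1/2)*(-3)**2) = 3 - (-5/2 + (1/2)*9) = 3 - (-5/2 + 9/2) = 3 - 1*2 = 3 - 2 = 1)
m**2 = 1**2 = 1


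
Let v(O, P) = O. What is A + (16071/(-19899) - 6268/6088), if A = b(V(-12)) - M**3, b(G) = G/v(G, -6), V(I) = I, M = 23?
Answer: -11167227271/917766 ≈ -12168.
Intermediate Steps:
b(G) = 1 (b(G) = G/G = 1)
A = -12166 (A = 1 - 1*23**3 = 1 - 1*12167 = 1 - 12167 = -12166)
A + (16071/(-19899) - 6268/6088) = -12166 + (16071/(-19899) - 6268/6088) = -12166 + (16071*(-1/19899) - 6268*1/6088) = -12166 + (-487/603 - 1567/1522) = -12166 - 1686115/917766 = -11167227271/917766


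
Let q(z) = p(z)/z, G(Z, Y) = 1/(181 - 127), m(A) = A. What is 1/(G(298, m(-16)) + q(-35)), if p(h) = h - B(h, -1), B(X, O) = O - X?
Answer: 1890/3761 ≈ 0.50253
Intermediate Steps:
p(h) = 1 + 2*h (p(h) = h - (-1 - h) = h + (1 + h) = 1 + 2*h)
G(Z, Y) = 1/54
q(z) = (1 + 2*z)/z
1/(G(298, m(-16)) + q(-35)) = 1/(1/54 + (2 + 1/(-35))) = 1/(1/54 + (2 - 1/35)) = 1/(1/54 + 69/35) = 1/(3761/1890) = 1890/3761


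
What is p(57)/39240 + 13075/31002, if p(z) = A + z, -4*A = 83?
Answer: 68558243/162202464 ≈ 0.42267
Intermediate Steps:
A = -83/4 (A = -¼*83 = -83/4 ≈ -20.750)
p(z) = -83/4 + z
p(57)/39240 + 13075/31002 = (-83/4 + 57)/39240 + 13075/31002 = (145/4)*(1/39240) + 13075*(1/31002) = 29/31392 + 13075/31002 = 68558243/162202464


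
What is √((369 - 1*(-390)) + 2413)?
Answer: 2*√793 ≈ 56.320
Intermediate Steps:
√((369 - 1*(-390)) + 2413) = √((369 + 390) + 2413) = √(759 + 2413) = √3172 = 2*√793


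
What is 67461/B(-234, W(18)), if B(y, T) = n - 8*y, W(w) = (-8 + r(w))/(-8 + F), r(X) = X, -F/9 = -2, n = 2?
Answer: 67461/1874 ≈ 35.998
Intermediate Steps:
F = 18 (F = -9*(-2) = 18)
W(w) = -⅘ + w/10 (W(w) = (-8 + w)/(-8 + 18) = (-8 + w)/10 = (-8 + w)*(⅒) = -⅘ + w/10)
B(y, T) = 2 - 8*y
67461/B(-234, W(18)) = 67461/(2 - 8*(-234)) = 67461/(2 + 1872) = 67461/1874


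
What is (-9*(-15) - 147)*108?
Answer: -1296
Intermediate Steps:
(-9*(-15) - 147)*108 = (135 - 147)*108 = -12*108 = -1296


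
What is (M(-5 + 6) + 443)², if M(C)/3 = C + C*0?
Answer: 198916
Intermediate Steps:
M(C) = 3*C (M(C) = 3*(C + C*0) = 3*(C + 0) = 3*C)
(M(-5 + 6) + 443)² = (3*(-5 + 6) + 443)² = (3*1 + 443)² = (3 + 443)² = 446² = 198916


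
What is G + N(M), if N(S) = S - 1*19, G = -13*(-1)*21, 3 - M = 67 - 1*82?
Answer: 272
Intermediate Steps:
M = 18 (M = 3 - (67 - 1*82) = 3 - (67 - 82) = 3 - 1*(-15) = 3 + 15 = 18)
G = 273 (G = 13*21 = 273)
N(S) = -19 + S (N(S) = S - 19 = -19 + S)
G + N(M) = 273 + (-19 + 18) = 273 - 1 = 272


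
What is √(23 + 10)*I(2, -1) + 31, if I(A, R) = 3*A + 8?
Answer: 31 + 14*√33 ≈ 111.42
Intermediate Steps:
I(A, R) = 8 + 3*A
√(23 + 10)*I(2, -1) + 31 = √(23 + 10)*(8 + 3*2) + 31 = √33*(8 + 6) + 31 = √33*14 + 31 = 14*√33 + 31 = 31 + 14*√33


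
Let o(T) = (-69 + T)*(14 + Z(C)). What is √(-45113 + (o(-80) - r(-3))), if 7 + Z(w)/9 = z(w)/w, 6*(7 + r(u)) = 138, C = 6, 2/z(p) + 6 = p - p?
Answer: I*√151014/2 ≈ 194.3*I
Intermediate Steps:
z(p) = -⅓ (z(p) = 2/(-6 + (p - p)) = 2/(-6 + 0) = 2/(-6) = 2*(-⅙) = -⅓)
r(u) = 16 (r(u) = -7 + (⅙)*138 = -7 + 23 = 16)
Z(w) = -63 - 3/w (Z(w) = -63 + 9*(-1/(3*w)) = -63 - 3/w)
o(T) = 6831/2 - 99*T/2 (o(T) = (-69 + T)*(14 + (-63 - 3/6)) = (-69 + T)*(14 + (-63 - 3*⅙)) = (-69 + T)*(14 + (-63 - ½)) = (-69 + T)*(14 - 127/2) = (-69 + T)*(-99/2) = 6831/2 - 99*T/2)
√(-45113 + (o(-80) - r(-3))) = √(-45113 + ((6831/2 - 99/2*(-80)) - 1*16)) = √(-45113 + ((6831/2 + 3960) - 16)) = √(-45113 + (14751/2 - 16)) = √(-45113 + 14719/2) = √(-75507/2) = I*√151014/2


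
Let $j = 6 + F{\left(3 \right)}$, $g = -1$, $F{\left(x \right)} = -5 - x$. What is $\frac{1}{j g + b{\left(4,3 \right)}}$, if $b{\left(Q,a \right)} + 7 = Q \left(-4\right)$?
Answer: $- \frac{1}{21} \approx -0.047619$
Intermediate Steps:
$b{\left(Q,a \right)} = -7 - 4 Q$ ($b{\left(Q,a \right)} = -7 + Q \left(-4\right) = -7 - 4 Q$)
$j = -2$ ($j = 6 - 8 = -2$)
$\frac{1}{j g + b{\left(4,3 \right)}} = \frac{1}{\left(-2\right) \left(-1\right) - 23} = \frac{1}{2 - 23} = \frac{1}{-21} = - \frac{1}{21}$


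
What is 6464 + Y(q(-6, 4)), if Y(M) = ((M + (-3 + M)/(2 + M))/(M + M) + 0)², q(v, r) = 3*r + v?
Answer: 6619425/1024 ≈ 6464.3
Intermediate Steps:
q(v, r) = v + 3*r
Y(M) = (M + (-3 + M)/(2 + M))²/(4*M²) (Y(M) = ((M + (-3 + M)/(2 + M))/((2*M)) + 0)² = ((M + (-3 + M)/(2 + M))*(1/(2*M)) + 0)² = ((M + (-3 + M)/(2 + M))/(2*M) + 0)² = ((M + (-3 + M)/(2 + M))/(2*M))² = (M + (-3 + M)/(2 + M))²/(4*M²))
6464 + Y(q(-6, 4)) = 6464 + (-3 + (-6 + 3*4)² + 3*(-6 + 3*4))²/(4*(-6 + 3*4)²*(2 + (-6 + 3*4))²) = 6464 + (-3 + (-6 + 12)² + 3*(-6 + 12))²/(4*(-6 + 12)²*(2 + (-6 + 12))²) = 6464 + (¼)*(-3 + 6² + 3*6)²/(6²*(2 + 6)²) = 6464 + (¼)*(1/36)*(-3 + 36 + 18)²/8² = 6464 + (¼)*(1/36)*(1/64)*51² = 6464 + (¼)*(1/36)*(1/64)*2601 = 6464 + 289/1024 = 6619425/1024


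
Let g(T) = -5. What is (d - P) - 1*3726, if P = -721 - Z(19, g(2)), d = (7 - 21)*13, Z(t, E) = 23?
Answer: -3164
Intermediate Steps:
d = -182 (d = -14*13 = -182)
P = -744 (P = -721 - 1*23 = -721 - 23 = -744)
(d - P) - 1*3726 = (-182 - 1*(-744)) - 1*3726 = (-182 + 744) - 3726 = 562 - 3726 = -3164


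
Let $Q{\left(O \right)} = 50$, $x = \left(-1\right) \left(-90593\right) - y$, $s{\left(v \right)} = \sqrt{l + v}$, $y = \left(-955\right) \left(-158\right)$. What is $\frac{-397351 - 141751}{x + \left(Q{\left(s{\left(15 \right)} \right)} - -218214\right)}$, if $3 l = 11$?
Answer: $- \frac{539102}{157967} \approx -3.4128$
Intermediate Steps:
$y = 150890$
$l = \frac{11}{3}$ ($l = \frac{1}{3} \cdot 11 = \frac{11}{3} \approx 3.6667$)
$s{\left(v \right)} = \sqrt{\frac{11}{3} + v}$
$x = -60297$ ($x = \left(-1\right) \left(-90593\right) - 150890 = 90593 - 150890 = -60297$)
$\frac{-397351 - 141751}{x + \left(Q{\left(s{\left(15 \right)} \right)} - -218214\right)} = \frac{-397351 - 141751}{-60297 + \left(50 - -218214\right)} = - \frac{539102}{-60297 + \left(50 + 218214\right)} = - \frac{539102}{-60297 + 218264} = - \frac{539102}{157967}$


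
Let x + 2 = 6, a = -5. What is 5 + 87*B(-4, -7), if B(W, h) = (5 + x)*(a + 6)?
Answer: 788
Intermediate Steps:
x = 4 (x = -2 + 6 = 4)
B(W, h) = 9 (B(W, h) = (5 + 4)*(-5 + 6) = 9*1 = 9)
5 + 87*B(-4, -7) = 5 + 87*9 = 5 + 783 = 788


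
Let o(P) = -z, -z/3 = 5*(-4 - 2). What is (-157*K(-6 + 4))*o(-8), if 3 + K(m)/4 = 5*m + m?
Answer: -847800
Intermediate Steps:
K(m) = -12 + 24*m (K(m) = -12 + 4*(5*m + m) = -12 + 4*(6*m) = -12 + 24*m)
z = 90 (z = -15*(-4 - 2) = -15*(-6) = -3*(-30) = 90)
o(P) = -90 (o(P) = -1*90 = -90)
(-157*K(-6 + 4))*o(-8) = -157*(-12 + 24*(-6 + 4))*(-90) = -157*(-12 + 24*(-2))*(-90) = -157*(-12 - 48)*(-90) = -157*(-60)*(-90) = 9420*(-90) = -847800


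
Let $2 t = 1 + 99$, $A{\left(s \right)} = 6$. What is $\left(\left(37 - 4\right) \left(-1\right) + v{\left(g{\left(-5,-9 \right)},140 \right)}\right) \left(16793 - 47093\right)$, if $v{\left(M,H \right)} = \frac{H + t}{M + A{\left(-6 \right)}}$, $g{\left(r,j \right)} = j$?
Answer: $2918900$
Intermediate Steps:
$t = 50$ ($t = \frac{1 + 99}{2} = \frac{1}{2} \cdot 100 = 50$)
$v{\left(M,H \right)} = \frac{50 + H}{6 + M}$ ($v{\left(M,H \right)} = \frac{H + 50}{M + 6} = \frac{50 + H}{6 + M}$)
$\left(\left(37 - 4\right) \left(-1\right) + v{\left(g{\left(-5,-9 \right)},140 \right)}\right) \left(16793 - 47093\right) = \left(\left(37 - 4\right) \left(-1\right) + \frac{50 + 140}{6 - 9}\right) \left(16793 - 47093\right) = \left(33 \left(-1\right) + \frac{1}{-3} \cdot 190\right) \left(-30300\right) = \left(-33 - \frac{190}{3}\right) \left(-30300\right) = \left(- \frac{289}{3}\right) \left(-30300\right) = 2918900$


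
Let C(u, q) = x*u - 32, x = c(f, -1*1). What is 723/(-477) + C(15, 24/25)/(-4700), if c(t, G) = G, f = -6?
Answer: -23941/15900 ≈ -1.5057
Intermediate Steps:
x = -1 (x = -1*1 = -1)
C(u, q) = -32 - u (C(u, q) = -u - 32 = -32 - u)
723/(-477) + C(15, 24/25)/(-4700) = 723/(-477) + (-32 - 1*15)/(-4700) = 723*(-1/477) + (-32 - 15)*(-1/4700) = -241/159 - 47*(-1/4700) = -241/159 + 1/100 = -23941/15900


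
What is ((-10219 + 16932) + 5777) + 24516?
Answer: 37006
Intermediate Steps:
((-10219 + 16932) + 5777) + 24516 = (6713 + 5777) + 24516 = 12490 + 24516 = 37006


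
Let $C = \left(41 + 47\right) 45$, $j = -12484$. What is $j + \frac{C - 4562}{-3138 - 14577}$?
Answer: $- \frac{221153458}{17715} \approx -12484.0$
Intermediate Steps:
$C = 3960$ ($C = 88 \cdot 45 = 3960$)
$j + \frac{C - 4562}{-3138 - 14577} = -12484 + \frac{3960 - 4562}{-3138 - 14577} = -12484 - \frac{602}{-17715} = -12484 - - \frac{602}{17715} = -12484 + \frac{602}{17715} = - \frac{221153458}{17715}$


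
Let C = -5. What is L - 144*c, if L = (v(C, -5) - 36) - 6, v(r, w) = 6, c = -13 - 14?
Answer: 3852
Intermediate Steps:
c = -27
L = -36 (L = (6 - 36) - 6 = -30 - 6 = -36)
L - 144*c = -36 - 144*(-27) = -36 + 3888 = 3852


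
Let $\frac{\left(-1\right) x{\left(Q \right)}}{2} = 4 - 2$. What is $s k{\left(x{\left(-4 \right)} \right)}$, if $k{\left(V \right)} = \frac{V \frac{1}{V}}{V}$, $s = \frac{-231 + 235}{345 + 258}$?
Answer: $- \frac{1}{603} \approx -0.0016584$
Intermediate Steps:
$x{\left(Q \right)} = -4$ ($x{\left(Q \right)} = - 2 \left(4 - 2\right) = \left(-2\right) 2 = -4$)
$s = \frac{4}{603} \approx 0.0066335$
$k{\left(V \right)} = \frac{1}{V}$ ($k{\left(V \right)} = 1 \frac{1}{V} = \frac{1}{V}$)
$s k{\left(x{\left(-4 \right)} \right)} = \frac{4}{603 \left(-4\right)} = \frac{4}{603} \left(- \frac{1}{4}\right) = - \frac{1}{603}$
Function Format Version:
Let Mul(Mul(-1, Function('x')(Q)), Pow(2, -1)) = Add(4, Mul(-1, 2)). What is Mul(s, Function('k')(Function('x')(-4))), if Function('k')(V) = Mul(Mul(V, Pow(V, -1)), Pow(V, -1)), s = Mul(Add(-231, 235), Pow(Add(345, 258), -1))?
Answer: Rational(-1, 603) ≈ -0.0016584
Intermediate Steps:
Function('x')(Q) = -4 (Function('x')(Q) = Mul(-2, Add(4, Mul(-1, 2))) = Mul(-2, Add(4, -2)) = Mul(-2, 2) = -4)
s = Rational(4, 603) (s = Mul(4, Pow(603, -1)) = Mul(4, Rational(1, 603)) = Rational(4, 603) ≈ 0.0066335)
Function('k')(V) = Pow(V, -1) (Function('k')(V) = Mul(1, Pow(V, -1)) = Pow(V, -1))
Mul(s, Function('k')(Function('x')(-4))) = Mul(Rational(4, 603), Pow(-4, -1)) = Mul(Rational(4, 603), Rational(-1, 4)) = Rational(-1, 603)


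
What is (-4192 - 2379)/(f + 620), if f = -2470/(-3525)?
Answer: -4632555/437594 ≈ -10.586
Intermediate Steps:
f = 494/705 (f = -2470*(-1/3525) = 494/705 ≈ 0.70071)
(-4192 - 2379)/(f + 620) = (-4192 - 2379)/(494/705 + 620) = -6571/437594/705 = -6571*705/437594 = -4632555/437594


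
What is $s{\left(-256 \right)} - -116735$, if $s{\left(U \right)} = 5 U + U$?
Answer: $115199$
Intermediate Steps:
$s{\left(U \right)} = 6 U$
$s{\left(-256 \right)} - -116735 = 6 \left(-256\right) - -116735 = -1536 + 116735 = 115199$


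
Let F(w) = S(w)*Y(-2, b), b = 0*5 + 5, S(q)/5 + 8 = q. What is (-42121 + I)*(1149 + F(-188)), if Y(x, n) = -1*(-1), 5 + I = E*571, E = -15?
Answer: -8566779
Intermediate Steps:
S(q) = -40 + 5*q
b = 5 (b = 0 + 5 = 5)
I = -8570 (I = -5 - 15*571 = -5 - 8565 = -8570)
Y(x, n) = 1
F(w) = -40 + 5*w (F(w) = (-40 + 5*w)*1 = -40 + 5*w)
(-42121 + I)*(1149 + F(-188)) = (-42121 - 8570)*(1149 + (-40 + 5*(-188))) = -50691*(1149 + (-40 - 940)) = -50691*(1149 - 980) = -50691*169 = -8566779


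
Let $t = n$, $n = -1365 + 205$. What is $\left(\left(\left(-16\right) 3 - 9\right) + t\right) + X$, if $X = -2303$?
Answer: $-3520$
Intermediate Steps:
$n = -1160$
$t = -1160$
$\left(\left(\left(-16\right) 3 - 9\right) + t\right) + X = \left(\left(\left(-16\right) 3 - 9\right) - 1160\right) - 2303 = \left(\left(-48 - 9\right) - 1160\right) - 2303 = \left(-57 - 1160\right) - 2303 = -1217 - 2303 = -3520$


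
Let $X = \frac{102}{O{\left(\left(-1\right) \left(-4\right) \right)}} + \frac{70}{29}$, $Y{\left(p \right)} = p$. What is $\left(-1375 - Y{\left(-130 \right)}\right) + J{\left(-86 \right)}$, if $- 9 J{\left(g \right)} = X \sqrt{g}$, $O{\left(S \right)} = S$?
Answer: $-1245 - \frac{1619 i \sqrt{86}}{522} \approx -1245.0 - 28.762 i$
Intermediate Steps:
$X = \frac{1619}{58}$ ($X = \frac{102}{\left(-1\right) \left(-4\right)} + \frac{70}{29} = \frac{102}{4} + 70 \cdot \frac{1}{29} = 102 \cdot \frac{1}{4} + \frac{70}{29} = \frac{51}{2} + \frac{70}{29} = \frac{1619}{58} \approx 27.914$)
$J{\left(g \right)} = - \frac{1619 \sqrt{g}}{522}$ ($J{\left(g \right)} = - \frac{\frac{1619}{58} \sqrt{g}}{9} = - \frac{1619 \sqrt{g}}{522}$)
$\left(-1375 - Y{\left(-130 \right)}\right) + J{\left(-86 \right)} = \left(-1375 - -130\right) - \frac{1619 \sqrt{-86}}{522} = \left(-1375 + 130\right) - \frac{1619 i \sqrt{86}}{522} = -1245 - \frac{1619 i \sqrt{86}}{522}$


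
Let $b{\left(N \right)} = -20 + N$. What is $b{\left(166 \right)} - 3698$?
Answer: $-3552$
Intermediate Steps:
$b{\left(166 \right)} - 3698 = \left(-20 + 166\right) - 3698 = 146 - 3698 = -3552$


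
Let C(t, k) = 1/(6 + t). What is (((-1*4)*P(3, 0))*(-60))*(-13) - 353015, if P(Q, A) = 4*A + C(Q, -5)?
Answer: -1060085/3 ≈ -3.5336e+5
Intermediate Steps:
P(Q, A) = 1/(6 + Q) + 4*A (P(Q, A) = 4*A + 1/(6 + Q) = 1/(6 + Q) + 4*A)
(((-1*4)*P(3, 0))*(-60))*(-13) - 353015 = (((-1*4)*((1 + 4*0*(6 + 3))/(6 + 3)))*(-60))*(-13) - 353015 = (-4*(1 + 4*0*9)/9*(-60))*(-13) - 353015 = (-4*(1 + 0)/9*(-60))*(-13) - 353015 = (-4/9*(-60))*(-13) - 353015 = (-4*⅑*(-60))*(-13) - 353015 = -4/9*(-60)*(-13) - 353015 = (80/3)*(-13) - 353015 = -1040/3 - 353015 = -1060085/3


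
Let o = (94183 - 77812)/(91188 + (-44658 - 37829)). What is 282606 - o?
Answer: 2458938435/8701 ≈ 2.8260e+5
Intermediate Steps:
o = 16371/8701 (o = 16371/(91188 - 82487) = 16371/8701 ≈ 1.8815)
282606 - o = 282606 - 1*16371/8701 = 282606 - 16371/8701 = 2458938435/8701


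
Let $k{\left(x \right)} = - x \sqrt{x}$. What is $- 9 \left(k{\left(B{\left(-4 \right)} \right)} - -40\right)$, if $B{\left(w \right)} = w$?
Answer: $-360 - 72 i \approx -360.0 - 72.0 i$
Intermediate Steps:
$k{\left(x \right)} = - x^{\frac{3}{2}}$
$- 9 \left(k{\left(B{\left(-4 \right)} \right)} - -40\right) = - 9 \left(- \left(-4\right)^{\frac{3}{2}} - -40\right) = - 9 \left(- \left(-8\right) i + 40\right) = - 9 \left(8 i + 40\right) = - 9 \left(40 + 8 i\right) = -360 - 72 i$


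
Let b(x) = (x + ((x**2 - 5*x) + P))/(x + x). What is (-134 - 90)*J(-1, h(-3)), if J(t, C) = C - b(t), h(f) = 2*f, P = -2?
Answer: 1008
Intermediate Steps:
b(x) = (-2 + x**2 - 4*x)/(2*x) (b(x) = (x + ((x**2 - 5*x) - 2))/(x + x) = (x + (-2 + x**2 - 5*x))/((2*x)) = (-2 + x**2 - 4*x)*(1/(2*x)) = (-2 + x**2 - 4*x)/(2*x))
J(t, C) = 2 + C + 1/t - t/2 (J(t, C) = C - (-2 + t/2 - 1/t) = C + (2 + 1/t - t/2) = 2 + C + 1/t - t/2)
(-134 - 90)*J(-1, h(-3)) = (-134 - 90)*(2 + 2*(-3) + 1/(-1) - 1/2*(-1)) = -224*(2 - 6 - 1 + 1/2) = -224*(-9/2) = 1008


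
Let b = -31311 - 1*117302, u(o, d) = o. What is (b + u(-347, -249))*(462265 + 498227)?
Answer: -143074888320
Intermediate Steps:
b = -148613 (b = -31311 - 117302 = -148613)
(b + u(-347, -249))*(462265 + 498227) = (-148613 - 347)*(462265 + 498227) = -148960*960492 = -143074888320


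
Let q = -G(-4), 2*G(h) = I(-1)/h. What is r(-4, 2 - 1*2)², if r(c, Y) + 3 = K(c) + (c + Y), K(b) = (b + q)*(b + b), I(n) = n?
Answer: 676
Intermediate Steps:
G(h) = -1/(2*h) (G(h) = (-1/h)/2 = -1/(2*h))
q = -⅛ (q = -(-1)/(2*(-4)) = -(-1)*(-1)/(2*4) = -1*⅛ = -⅛ ≈ -0.12500)
K(b) = 2*b*(-⅛ + b) (K(b) = (b - ⅛)*(b + b) = (-⅛ + b)*(2*b) = 2*b*(-⅛ + b))
r(c, Y) = -3 + Y + c + c*(-1 + 8*c)/4 (r(c, Y) = -3 + (c*(-1 + 8*c)/4 + (c + Y)) = -3 + (c*(-1 + 8*c)/4 + (Y + c)) = -3 + (Y + c + c*(-1 + 8*c)/4) = -3 + Y + c + c*(-1 + 8*c)/4)
r(-4, 2 - 1*2)² = (-3 + (2 - 1*2) + 2*(-4)² + (¾)*(-4))² = (-3 + (2 - 2) + 2*16 - 3)² = (-3 + 0 + 32 - 3)² = 26² = 676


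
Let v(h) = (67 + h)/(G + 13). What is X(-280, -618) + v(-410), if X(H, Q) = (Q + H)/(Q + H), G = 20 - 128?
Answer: 438/95 ≈ 4.6105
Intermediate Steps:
G = -108
X(H, Q) = 1 (X(H, Q) = (H + Q)/(H + Q) = 1)
v(h) = -67/95 - h/95 (v(h) = (67 + h)/(-108 + 13) = (67 + h)/(-95) = (67 + h)*(-1/95) = -67/95 - h/95)
X(-280, -618) + v(-410) = 1 + (-67/95 - 1/95*(-410)) = 1 + (-67/95 + 82/19) = 1 + 343/95 = 438/95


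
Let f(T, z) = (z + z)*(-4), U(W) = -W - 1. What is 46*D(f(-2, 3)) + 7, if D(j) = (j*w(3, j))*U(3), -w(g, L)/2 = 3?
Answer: -26489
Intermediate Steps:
w(g, L) = -6 (w(g, L) = -2*3 = -6)
U(W) = -1 - W
f(T, z) = -8*z (f(T, z) = (2*z)*(-4) = -8*z)
D(j) = 24*j (D(j) = (j*(-6))*(-1 - 1*3) = (-6*j)*(-1 - 3) = -6*j*(-4) = 24*j)
46*D(f(-2, 3)) + 7 = 46*(24*(-8*3)) + 7 = 46*(24*(-24)) + 7 = 46*(-576) + 7 = -26496 + 7 = -26489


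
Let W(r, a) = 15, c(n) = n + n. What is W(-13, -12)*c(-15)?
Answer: -450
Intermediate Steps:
c(n) = 2*n
W(-13, -12)*c(-15) = 15*(2*(-15)) = 15*(-30) = -450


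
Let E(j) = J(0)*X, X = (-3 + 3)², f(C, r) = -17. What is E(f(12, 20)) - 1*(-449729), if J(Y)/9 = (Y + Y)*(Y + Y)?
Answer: 449729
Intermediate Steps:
X = 0 (X = 0² = 0)
J(Y) = 36*Y² (J(Y) = 9*((Y + Y)*(Y + Y)) = 9*((2*Y)*(2*Y)) = 9*(4*Y²) = 36*Y²)
E(j) = 0 (E(j) = (36*0²)*0 = (36*0)*0 = 0*0 = 0)
E(f(12, 20)) - 1*(-449729) = 0 - 1*(-449729) = 0 + 449729 = 449729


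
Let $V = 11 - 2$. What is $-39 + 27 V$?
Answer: $204$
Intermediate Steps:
$V = 9$
$-39 + 27 V = -39 + 27 \cdot 9 = -39 + 243 = 204$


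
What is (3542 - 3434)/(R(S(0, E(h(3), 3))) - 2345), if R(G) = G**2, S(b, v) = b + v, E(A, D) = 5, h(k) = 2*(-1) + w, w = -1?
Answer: -27/580 ≈ -0.046552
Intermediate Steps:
h(k) = -3 (h(k) = 2*(-1) - 1 = -2 - 1 = -3)
(3542 - 3434)/(R(S(0, E(h(3), 3))) - 2345) = (3542 - 3434)/((0 + 5)**2 - 2345) = 108/(5**2 - 2345) = 108/(25 - 2345) = 108/(-2320) = 108*(-1/2320) = -27/580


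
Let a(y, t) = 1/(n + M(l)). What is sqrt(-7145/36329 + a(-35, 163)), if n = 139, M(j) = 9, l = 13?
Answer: 3*I*sqrt(152508524407)/2688346 ≈ 0.4358*I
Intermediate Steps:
a(y, t) = 1/148 (a(y, t) = 1/(139 + 9) = 1/148)
sqrt(-7145/36329 + a(-35, 163)) = sqrt(-7145/36329 + 1/148) = sqrt(-1021131/5376692) = 3*I*sqrt(152508524407)/2688346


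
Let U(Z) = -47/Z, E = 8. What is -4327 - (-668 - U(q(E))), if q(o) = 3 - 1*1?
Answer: -7365/2 ≈ -3682.5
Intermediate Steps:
q(o) = 2 (q(o) = 3 - 1 = 2)
-4327 - (-668 - U(q(E))) = -4327 - (-668 - (-47)/2) = -4327 - (-668 - 1*(-47/2)) = -4327 - (-668 + 47/2) = -4327 - 1*(-1289/2) = -4327 + 1289/2 = -7365/2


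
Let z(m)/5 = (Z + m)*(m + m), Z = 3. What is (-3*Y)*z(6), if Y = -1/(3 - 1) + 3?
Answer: -4050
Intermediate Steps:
z(m) = 10*m*(3 + m) (z(m) = 5*((3 + m)*(m + m)) = 5*((3 + m)*(2*m)) = 5*(2*m*(3 + m)) = 10*m*(3 + m))
Y = 5/2 (Y = -1/2 + 3 = -1*½ + 3 = -½ + 3 = 5/2 ≈ 2.5000)
(-3*Y)*z(6) = (-3*5/2)*(10*6*(3 + 6)) = -75*6*9 = -15/2*540 = -4050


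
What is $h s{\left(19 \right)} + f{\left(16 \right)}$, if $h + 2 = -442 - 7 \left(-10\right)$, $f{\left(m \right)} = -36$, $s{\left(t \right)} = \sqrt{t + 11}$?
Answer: $-36 - 374 \sqrt{30} \approx -2084.5$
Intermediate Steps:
$s{\left(t \right)} = \sqrt{11 + t}$
$h = -374$ ($h = -2 - \left(442 + 7 \left(-10\right)\right) = -2 - 372 = -374$)
$h s{\left(19 \right)} + f{\left(16 \right)} = - 374 \sqrt{11 + 19} - 36 = - 374 \sqrt{30} - 36 = -36 - 374 \sqrt{30}$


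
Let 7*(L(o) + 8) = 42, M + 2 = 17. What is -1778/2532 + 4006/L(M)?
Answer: -2536687/1266 ≈ -2003.7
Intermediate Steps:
M = 15 (M = -2 + 17 = 15)
L(o) = -2 (L(o) = -8 + (⅐)*42 = -8 + 6 = -2)
-1778/2532 + 4006/L(M) = -1778/2532 + 4006/(-2) = -1778*1/2532 + 4006*(-½) = -889/1266 - 2003 = -2536687/1266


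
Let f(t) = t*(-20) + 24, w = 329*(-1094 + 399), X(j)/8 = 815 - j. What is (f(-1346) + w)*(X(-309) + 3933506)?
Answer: -795245214078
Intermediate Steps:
X(j) = 6520 - 8*j (X(j) = 8*(815 - j) = 6520 - 8*j)
w = -228655 (w = 329*(-695) = -228655)
f(t) = 24 - 20*t (f(t) = -20*t + 24 = 24 - 20*t)
(f(-1346) + w)*(X(-309) + 3933506) = ((24 - 20*(-1346)) - 228655)*((6520 - 8*(-309)) + 3933506) = ((24 + 26920) - 228655)*((6520 + 2472) + 3933506) = (26944 - 228655)*(8992 + 3933506) = -201711*3942498 = -795245214078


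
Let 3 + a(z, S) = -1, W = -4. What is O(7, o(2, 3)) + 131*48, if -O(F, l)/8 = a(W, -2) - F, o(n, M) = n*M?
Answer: 6376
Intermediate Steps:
a(z, S) = -4 (a(z, S) = -3 - 1 = -4)
o(n, M) = M*n
O(F, l) = 32 + 8*F (O(F, l) = -8*(-4 - F) = 32 + 8*F)
O(7, o(2, 3)) + 131*48 = (32 + 8*7) + 131*48 = (32 + 56) + 6288 = 88 + 6288 = 6376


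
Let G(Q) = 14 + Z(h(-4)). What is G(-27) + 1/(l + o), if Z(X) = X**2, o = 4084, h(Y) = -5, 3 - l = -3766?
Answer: 306268/7853 ≈ 39.000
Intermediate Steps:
l = 3769 (l = 3 - 1*(-3766) = 3 + 3766 = 3769)
G(Q) = 39 (G(Q) = 14 + (-5)**2 = 14 + 25 = 39)
G(-27) + 1/(l + o) = 39 + 1/(3769 + 4084) = 39 + 1/7853 = 306268/7853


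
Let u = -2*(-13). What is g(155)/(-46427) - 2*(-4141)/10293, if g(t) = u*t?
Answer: 343027624/477873111 ≈ 0.71782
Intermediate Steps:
u = 26
g(t) = 26*t
g(155)/(-46427) - 2*(-4141)/10293 = (26*155)/(-46427) - 2*(-4141)/10293 = 4030*(-1/46427) + 8282*(1/10293) = -4030/46427 + 8282/10293 = 343027624/477873111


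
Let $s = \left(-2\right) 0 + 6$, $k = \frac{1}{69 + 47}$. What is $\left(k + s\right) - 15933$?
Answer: $- \frac{1847531}{116} \approx -15927.0$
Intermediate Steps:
$k = \frac{1}{116} \approx 0.0086207$
$s = 6$ ($s = 0 + 6 = 6$)
$\left(k + s\right) - 15933 = \left(\frac{1}{116} + 6\right) - 15933 = \frac{697}{116} - 15933 = - \frac{1847531}{116}$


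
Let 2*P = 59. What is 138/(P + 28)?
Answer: 12/5 ≈ 2.4000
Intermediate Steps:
P = 59/2 (P = (1/2)*59 = 59/2 ≈ 29.500)
138/(P + 28) = 138/(59/2 + 28) = 138/(115/2) = (2/115)*138 = 12/5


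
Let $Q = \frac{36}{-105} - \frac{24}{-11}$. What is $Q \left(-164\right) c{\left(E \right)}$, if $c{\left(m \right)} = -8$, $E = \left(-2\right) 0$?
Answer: $\frac{928896}{385} \approx 2412.7$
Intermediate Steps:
$E = 0$
$Q = \frac{708}{385}$ ($Q = 36 \left(- \frac{1}{105}\right) - - \frac{24}{11} = - \frac{12}{35} + \frac{24}{11} = \frac{708}{385} \approx 1.839$)
$Q \left(-164\right) c{\left(E \right)} = \frac{708}{385} \left(-164\right) \left(-8\right) = \left(- \frac{116112}{385}\right) \left(-8\right) = \frac{928896}{385}$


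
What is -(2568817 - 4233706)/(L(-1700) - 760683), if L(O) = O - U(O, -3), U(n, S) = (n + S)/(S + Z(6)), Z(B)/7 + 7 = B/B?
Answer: -74920005/34308938 ≈ -2.1837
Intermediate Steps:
Z(B) = -42 (Z(B) = -49 + 7*(B/B) = -49 + 7*1 = -49 + 7 = -42)
U(n, S) = (S + n)/(-42 + S) (U(n, S) = (n + S)/(S - 42) = (S + n)/(-42 + S))
L(O) = -1/15 + 46*O/45 (L(O) = O - (-3 + O)/(-42 - 3) = O - (-3 + O)/(-45) = O - (-1)*(-3 + O)/45 = O - (1/15 - O/45) = O + (-1/15 + O/45) = -1/15 + 46*O/45)
-(2568817 - 4233706)/(L(-1700) - 760683) = -(2568817 - 4233706)/((-1/15 + (46/45)*(-1700)) - 760683) = -(-1664889)/((-1/15 - 15640/9) - 760683) = -(-1664889)/(-78203/45 - 760683) = -(-1664889)/(-34308938/45) = -(-1664889)*(-45)/34308938 = -1*74920005/34308938 = -74920005/34308938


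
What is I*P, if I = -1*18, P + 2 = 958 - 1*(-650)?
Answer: -28908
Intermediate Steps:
P = 1606 (P = -2 + (958 - 1*(-650)) = -2 + (958 + 650) = -2 + 1608 = 1606)
I = -18
I*P = -18*1606 = -28908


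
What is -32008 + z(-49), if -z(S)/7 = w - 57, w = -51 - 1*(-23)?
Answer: -31413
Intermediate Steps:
w = -28 (w = -51 + 23 = -28)
z(S) = 595 (z(S) = -7*(-28 - 57) = -7*(-85) = 595)
-32008 + z(-49) = -32008 + 595 = -31413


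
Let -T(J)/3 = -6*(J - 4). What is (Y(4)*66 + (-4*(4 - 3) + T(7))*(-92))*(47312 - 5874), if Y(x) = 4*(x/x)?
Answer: -179675168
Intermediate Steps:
Y(x) = 4 (Y(x) = 4*1 = 4)
T(J) = -72 + 18*J (T(J) = -(-18)*(J - 4) = -(-18)*(-4 + J) = -3*(24 - 6*J) = -72 + 18*J)
(Y(4)*66 + (-4*(4 - 3) + T(7))*(-92))*(47312 - 5874) = (4*66 + (-4*(4 - 3) + (-72 + 18*7))*(-92))*(47312 - 5874) = (264 + (-4*1 + (-72 + 126))*(-92))*41438 = (264 + (-4 + 54)*(-92))*41438 = (264 + 50*(-92))*41438 = (264 - 4600)*41438 = -4336*41438 = -179675168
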